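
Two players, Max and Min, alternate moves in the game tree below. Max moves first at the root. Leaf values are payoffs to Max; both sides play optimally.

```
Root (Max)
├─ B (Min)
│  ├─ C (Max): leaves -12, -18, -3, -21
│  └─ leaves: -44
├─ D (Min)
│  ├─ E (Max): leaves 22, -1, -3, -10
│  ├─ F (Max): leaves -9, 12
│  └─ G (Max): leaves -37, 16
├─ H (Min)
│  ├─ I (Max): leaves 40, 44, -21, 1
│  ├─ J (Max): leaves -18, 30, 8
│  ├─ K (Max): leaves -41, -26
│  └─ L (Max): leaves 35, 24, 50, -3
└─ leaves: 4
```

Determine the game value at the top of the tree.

C (Max): max(-12, -18, -3, -21) = -3
B (Min): min(-3, -44) = -44
E (Max): max(22, -1, -3, -10) = 22
F (Max): max(-9, 12) = 12
G (Max): max(-37, 16) = 16
D (Min): min(22, 12, 16) = 12
I (Max): max(40, 44, -21, 1) = 44
J (Max): max(-18, 30, 8) = 30
K (Max): max(-41, -26) = -26
L (Max): max(35, 24, 50, -3) = 50
H (Min): min(44, 30, -26, 50) = -26
Root (Max): max(-44, 12, -26, 4) = 12

12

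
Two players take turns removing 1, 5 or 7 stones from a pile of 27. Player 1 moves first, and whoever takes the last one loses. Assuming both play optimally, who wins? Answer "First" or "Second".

Compute winning (W) and losing (L) positions by backward induction:
i:   0  1  2  3  4  5  6  7  8  9 10 11 12 13 14 15 16 17 18 19 20 21 22 23 24 25 26 27
     W  L  W  L  W  L  W  L  W  L  W  L  W  L  W  L  W  L  W  L  W  L  W  L  W  L  W  L
Position 27 is L, so the second player wins.

Second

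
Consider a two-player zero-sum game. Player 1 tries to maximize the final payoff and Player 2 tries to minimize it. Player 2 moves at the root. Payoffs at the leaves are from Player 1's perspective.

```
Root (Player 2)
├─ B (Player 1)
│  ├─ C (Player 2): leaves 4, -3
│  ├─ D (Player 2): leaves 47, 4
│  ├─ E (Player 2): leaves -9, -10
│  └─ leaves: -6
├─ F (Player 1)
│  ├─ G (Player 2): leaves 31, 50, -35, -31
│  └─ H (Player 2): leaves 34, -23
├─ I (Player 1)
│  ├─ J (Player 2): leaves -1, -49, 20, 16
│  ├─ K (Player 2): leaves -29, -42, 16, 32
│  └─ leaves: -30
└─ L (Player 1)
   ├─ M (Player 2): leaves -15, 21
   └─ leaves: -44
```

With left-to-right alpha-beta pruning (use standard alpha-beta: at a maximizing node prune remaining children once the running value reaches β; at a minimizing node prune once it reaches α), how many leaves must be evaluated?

C [α=-∞,β=+∞]: v=-3
D [α=-3,β=+∞]: v=4
E [α=4,β=+∞]: v=-9 after child 1 ≤ α → α-cutoff, skip 1
B [α=-∞,β=+∞]: v=4
G [α=-∞,β=4]: v=-35
H [α=-35,β=4]: v=-23
F [α=-∞,β=4]: v=-23
J [α=-∞,β=-23]: v=-49
K [α=-49,β=-23]: v=-42
I [α=-∞,β=-23]: v=-30
M [α=-∞,β=-30]: v=-15
L [α=-∞,β=-30]: v=-15 after child 1 ≥ β → β-cutoff, skip 1
Root [α=-∞,β=+∞]: v=-30
Leaves evaluated: 23 of 25.

23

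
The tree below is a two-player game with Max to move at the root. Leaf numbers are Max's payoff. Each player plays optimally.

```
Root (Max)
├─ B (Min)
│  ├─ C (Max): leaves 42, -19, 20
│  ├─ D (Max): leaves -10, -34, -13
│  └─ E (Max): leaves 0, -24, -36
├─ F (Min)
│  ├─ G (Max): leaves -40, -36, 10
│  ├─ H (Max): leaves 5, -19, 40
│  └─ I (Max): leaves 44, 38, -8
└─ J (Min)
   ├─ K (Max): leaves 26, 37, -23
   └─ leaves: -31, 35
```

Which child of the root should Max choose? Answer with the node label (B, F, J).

C (Max): max(42, -19, 20) = 42
D (Max): max(-10, -34, -13) = -10
E (Max): max(0, -24, -36) = 0
B (Min): min(42, -10, 0) = -10
G (Max): max(-40, -36, 10) = 10
H (Max): max(5, -19, 40) = 40
I (Max): max(44, 38, -8) = 44
F (Min): min(10, 40, 44) = 10
K (Max): max(26, 37, -23) = 37
J (Min): min(37, -31, 35) = -31
Root (Max): max(-10, 10, -31) = 10
Max picks the child with the highest value: F (value 10).

F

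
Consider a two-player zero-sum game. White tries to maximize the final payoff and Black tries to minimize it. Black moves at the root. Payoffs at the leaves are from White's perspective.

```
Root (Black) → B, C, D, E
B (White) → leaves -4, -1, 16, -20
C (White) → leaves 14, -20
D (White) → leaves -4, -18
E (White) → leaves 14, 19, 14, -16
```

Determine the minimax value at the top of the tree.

B (White): max(-4, -1, 16, -20) = 16
C (White): max(14, -20) = 14
D (White): max(-4, -18) = -4
E (White): max(14, 19, 14, -16) = 19
Root (Black): min(16, 14, -4, 19) = -4

-4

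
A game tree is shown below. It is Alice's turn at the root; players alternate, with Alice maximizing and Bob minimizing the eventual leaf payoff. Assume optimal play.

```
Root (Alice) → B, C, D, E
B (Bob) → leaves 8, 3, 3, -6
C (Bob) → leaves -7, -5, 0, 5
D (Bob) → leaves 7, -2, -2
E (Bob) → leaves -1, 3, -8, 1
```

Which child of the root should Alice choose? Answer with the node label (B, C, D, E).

D

B (Bob): min(8, 3, 3, -6) = -6
C (Bob): min(-7, -5, 0, 5) = -7
D (Bob): min(7, -2, -2) = -2
E (Bob): min(-1, 3, -8, 1) = -8
Root (Alice): max(-6, -7, -2, -8) = -2
Alice picks the child with the highest value: D (value -2).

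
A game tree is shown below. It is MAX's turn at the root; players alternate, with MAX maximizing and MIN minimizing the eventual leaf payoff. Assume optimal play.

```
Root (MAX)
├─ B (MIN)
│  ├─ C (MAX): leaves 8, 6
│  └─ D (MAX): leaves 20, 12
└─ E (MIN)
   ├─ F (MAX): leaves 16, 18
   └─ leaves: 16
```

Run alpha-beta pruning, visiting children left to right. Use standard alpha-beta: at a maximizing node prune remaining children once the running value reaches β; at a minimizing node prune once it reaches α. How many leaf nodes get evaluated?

6

C [α=-∞,β=+∞]: v=8
D [α=-∞,β=8]: v=20 after child 1 ≥ β → β-cutoff, skip 1
B [α=-∞,β=+∞]: v=8
F [α=8,β=+∞]: v=18
E [α=8,β=+∞]: v=16
Root [α=-∞,β=+∞]: v=16
Leaves evaluated: 6 of 7.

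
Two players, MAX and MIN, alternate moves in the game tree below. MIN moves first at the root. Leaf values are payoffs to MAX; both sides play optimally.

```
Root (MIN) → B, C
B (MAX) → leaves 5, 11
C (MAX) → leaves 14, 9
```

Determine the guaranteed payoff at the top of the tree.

11

B (MAX): max(5, 11) = 11
C (MAX): max(14, 9) = 14
Root (MIN): min(11, 14) = 11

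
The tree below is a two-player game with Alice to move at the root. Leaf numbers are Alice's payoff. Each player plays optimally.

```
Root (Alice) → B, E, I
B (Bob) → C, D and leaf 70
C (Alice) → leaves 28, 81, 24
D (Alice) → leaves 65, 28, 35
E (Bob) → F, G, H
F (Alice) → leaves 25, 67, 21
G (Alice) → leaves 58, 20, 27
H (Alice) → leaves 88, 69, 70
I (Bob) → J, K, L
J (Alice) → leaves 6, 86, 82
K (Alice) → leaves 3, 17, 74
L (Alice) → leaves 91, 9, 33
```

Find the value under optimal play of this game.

C (Alice): max(28, 81, 24) = 81
D (Alice): max(65, 28, 35) = 65
B (Bob): min(81, 65, 70) = 65
F (Alice): max(25, 67, 21) = 67
G (Alice): max(58, 20, 27) = 58
H (Alice): max(88, 69, 70) = 88
E (Bob): min(67, 58, 88) = 58
J (Alice): max(6, 86, 82) = 86
K (Alice): max(3, 17, 74) = 74
L (Alice): max(91, 9, 33) = 91
I (Bob): min(86, 74, 91) = 74
Root (Alice): max(65, 58, 74) = 74

74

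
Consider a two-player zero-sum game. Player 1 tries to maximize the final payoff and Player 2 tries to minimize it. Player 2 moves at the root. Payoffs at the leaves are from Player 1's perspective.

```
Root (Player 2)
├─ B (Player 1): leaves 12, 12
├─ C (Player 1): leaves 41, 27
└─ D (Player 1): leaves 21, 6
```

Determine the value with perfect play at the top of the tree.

B (Player 1): max(12, 12) = 12
C (Player 1): max(41, 27) = 41
D (Player 1): max(21, 6) = 21
Root (Player 2): min(12, 41, 21) = 12

12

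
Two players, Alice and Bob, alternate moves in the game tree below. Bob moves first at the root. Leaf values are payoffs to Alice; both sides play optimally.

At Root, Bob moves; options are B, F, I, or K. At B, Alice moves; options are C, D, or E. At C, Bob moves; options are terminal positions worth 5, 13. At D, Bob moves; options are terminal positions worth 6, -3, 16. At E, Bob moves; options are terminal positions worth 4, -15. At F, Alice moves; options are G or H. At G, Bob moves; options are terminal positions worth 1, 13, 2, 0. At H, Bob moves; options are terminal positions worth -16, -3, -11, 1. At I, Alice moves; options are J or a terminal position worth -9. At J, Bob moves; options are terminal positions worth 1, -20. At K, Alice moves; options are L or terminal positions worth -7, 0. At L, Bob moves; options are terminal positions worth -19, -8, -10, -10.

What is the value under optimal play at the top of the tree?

C (Bob): min(5, 13) = 5
D (Bob): min(6, -3, 16) = -3
E (Bob): min(4, -15) = -15
B (Alice): max(5, -3, -15) = 5
G (Bob): min(1, 13, 2, 0) = 0
H (Bob): min(-16, -3, -11, 1) = -16
F (Alice): max(0, -16) = 0
J (Bob): min(1, -20) = -20
I (Alice): max(-20, -9) = -9
L (Bob): min(-19, -8, -10, -10) = -19
K (Alice): max(-19, -7, 0) = 0
Root (Bob): min(5, 0, -9, 0) = -9

-9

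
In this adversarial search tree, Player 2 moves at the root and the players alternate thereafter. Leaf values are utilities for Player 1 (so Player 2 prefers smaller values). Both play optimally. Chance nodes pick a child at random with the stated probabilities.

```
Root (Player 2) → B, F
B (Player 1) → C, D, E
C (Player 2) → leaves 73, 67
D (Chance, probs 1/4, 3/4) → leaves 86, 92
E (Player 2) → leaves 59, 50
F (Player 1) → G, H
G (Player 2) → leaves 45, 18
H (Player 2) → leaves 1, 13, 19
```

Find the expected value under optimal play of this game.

18

C (Player 2): min(73, 67) = 67
D (Chance): 1/4·86 + 3/4·92 = 90.5
E (Player 2): min(59, 50) = 50
B (Player 1): max(67, 90.5, 50) = 90.5
G (Player 2): min(45, 18) = 18
H (Player 2): min(1, 13, 19) = 1
F (Player 1): max(18, 1) = 18
Root (Player 2): min(90.5, 18) = 18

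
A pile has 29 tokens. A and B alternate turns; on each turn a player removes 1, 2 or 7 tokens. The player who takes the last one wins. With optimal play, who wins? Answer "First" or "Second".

W/L table (W = player to move can force a win):
i:   0  1  2  3  4  5  6  7  8  9 10 11 12 13 14 15 16 17 18 19 20 21 22 23 24 25 26 27 28 29
     L  W  W  L  W  W  L  W  W  L  W  W  L  W  W  L  W  W  L  W  W  L  W  W  L  W  W  L  W  W
Position 29 is W, so the first player wins.

First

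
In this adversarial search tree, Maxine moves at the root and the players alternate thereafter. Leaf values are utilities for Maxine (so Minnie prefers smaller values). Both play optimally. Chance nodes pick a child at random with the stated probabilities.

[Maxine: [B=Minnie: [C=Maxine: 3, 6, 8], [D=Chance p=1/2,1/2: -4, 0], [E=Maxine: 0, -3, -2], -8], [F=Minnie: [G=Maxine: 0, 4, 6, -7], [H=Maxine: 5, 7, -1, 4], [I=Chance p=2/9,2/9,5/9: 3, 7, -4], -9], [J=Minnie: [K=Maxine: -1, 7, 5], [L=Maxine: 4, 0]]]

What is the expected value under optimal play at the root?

4

C (Maxine): max(3, 6, 8) = 8
D (Chance): 1/2·-4 + 1/2·0 = -2
E (Maxine): max(0, -3, -2) = 0
B (Minnie): min(8, -2, 0, -8) = -8
G (Maxine): max(0, 4, 6, -7) = 6
H (Maxine): max(5, 7, -1, 4) = 7
I (Chance): 2/9·3 + 2/9·7 + 5/9·-4 = 0
F (Minnie): min(6, 7, 0, -9) = -9
K (Maxine): max(-1, 7, 5) = 7
L (Maxine): max(4, 0) = 4
J (Minnie): min(7, 4) = 4
Root (Maxine): max(-8, -9, 4) = 4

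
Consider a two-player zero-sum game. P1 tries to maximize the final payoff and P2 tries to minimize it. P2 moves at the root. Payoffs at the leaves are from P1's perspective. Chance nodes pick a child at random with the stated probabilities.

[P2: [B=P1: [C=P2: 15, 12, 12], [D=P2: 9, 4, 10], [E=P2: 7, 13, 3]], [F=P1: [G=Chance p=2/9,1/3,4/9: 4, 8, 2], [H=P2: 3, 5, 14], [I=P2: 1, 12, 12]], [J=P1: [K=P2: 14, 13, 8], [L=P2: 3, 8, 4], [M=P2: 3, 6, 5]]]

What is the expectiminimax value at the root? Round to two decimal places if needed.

4.44

C (P2): min(15, 12, 12) = 12
D (P2): min(9, 4, 10) = 4
E (P2): min(7, 13, 3) = 3
B (P1): max(12, 4, 3) = 12
G (Chance): 2/9·4 + 1/3·8 + 4/9·2 = 4.44
H (P2): min(3, 5, 14) = 3
I (P2): min(1, 12, 12) = 1
F (P1): max(4.44, 3, 1) = 4.44
K (P2): min(14, 13, 8) = 8
L (P2): min(3, 8, 4) = 3
M (P2): min(3, 6, 5) = 3
J (P1): max(8, 3, 3) = 8
Root (P2): min(12, 4.44, 8) = 4.44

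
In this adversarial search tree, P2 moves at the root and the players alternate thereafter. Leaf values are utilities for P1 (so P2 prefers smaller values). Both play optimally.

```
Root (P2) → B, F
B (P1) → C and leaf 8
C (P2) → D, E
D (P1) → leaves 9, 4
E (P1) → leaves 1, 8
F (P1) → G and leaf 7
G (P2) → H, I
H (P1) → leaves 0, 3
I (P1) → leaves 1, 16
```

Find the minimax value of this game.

D (P1): max(9, 4) = 9
E (P1): max(1, 8) = 8
C (P2): min(9, 8) = 8
B (P1): max(8, 8) = 8
H (P1): max(0, 3) = 3
I (P1): max(1, 16) = 16
G (P2): min(3, 16) = 3
F (P1): max(3, 7) = 7
Root (P2): min(8, 7) = 7

7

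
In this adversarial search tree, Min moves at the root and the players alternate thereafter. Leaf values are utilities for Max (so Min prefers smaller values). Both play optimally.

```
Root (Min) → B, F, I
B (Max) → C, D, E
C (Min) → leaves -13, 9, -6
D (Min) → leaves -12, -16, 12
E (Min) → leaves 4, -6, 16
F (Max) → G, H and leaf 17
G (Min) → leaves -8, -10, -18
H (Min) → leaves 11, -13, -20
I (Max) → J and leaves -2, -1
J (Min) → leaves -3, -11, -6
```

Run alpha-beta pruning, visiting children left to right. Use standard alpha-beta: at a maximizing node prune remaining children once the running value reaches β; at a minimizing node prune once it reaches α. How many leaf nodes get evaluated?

19

C [α=-∞,β=+∞]: v=-13
D [α=-13,β=+∞]: v=-16 after child 2 ≤ α → α-cutoff, skip 1
E [α=-13,β=+∞]: v=-6
B [α=-∞,β=+∞]: v=-6
G [α=-∞,β=-6]: v=-18
H [α=-18,β=-6]: v=-20
F [α=-∞,β=-6]: v=17
J [α=-∞,β=-6]: v=-11
I [α=-∞,β=-6]: v=-2 after child 2 ≥ β → β-cutoff, skip 1
Root [α=-∞,β=+∞]: v=-6
Leaves evaluated: 19 of 21.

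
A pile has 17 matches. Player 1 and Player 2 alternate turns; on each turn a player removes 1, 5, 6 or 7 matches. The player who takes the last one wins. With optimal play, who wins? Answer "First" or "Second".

Mark each pile size as W (mover wins) or L (mover loses):
i:   0  1  2  3  4  5  6  7  8  9 10 11 12 13 14 15 16 17
     L  W  L  W  L  W  W  W  W  W  W  W  L  W  L  W  L  W
Position 17 is W, so the first player wins.

First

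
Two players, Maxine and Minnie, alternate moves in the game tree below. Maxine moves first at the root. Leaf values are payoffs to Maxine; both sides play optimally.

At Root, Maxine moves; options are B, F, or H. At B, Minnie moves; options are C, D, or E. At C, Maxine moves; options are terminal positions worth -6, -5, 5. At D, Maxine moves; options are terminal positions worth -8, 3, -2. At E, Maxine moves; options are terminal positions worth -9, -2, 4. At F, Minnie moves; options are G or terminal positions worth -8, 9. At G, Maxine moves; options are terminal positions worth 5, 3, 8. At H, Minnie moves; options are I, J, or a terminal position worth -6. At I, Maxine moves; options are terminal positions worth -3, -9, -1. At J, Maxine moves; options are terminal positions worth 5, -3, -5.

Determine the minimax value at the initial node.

C (Maxine): max(-6, -5, 5) = 5
D (Maxine): max(-8, 3, -2) = 3
E (Maxine): max(-9, -2, 4) = 4
B (Minnie): min(5, 3, 4) = 3
G (Maxine): max(5, 3, 8) = 8
F (Minnie): min(8, -8, 9) = -8
I (Maxine): max(-3, -9, -1) = -1
J (Maxine): max(5, -3, -5) = 5
H (Minnie): min(-1, 5, -6) = -6
Root (Maxine): max(3, -8, -6) = 3

3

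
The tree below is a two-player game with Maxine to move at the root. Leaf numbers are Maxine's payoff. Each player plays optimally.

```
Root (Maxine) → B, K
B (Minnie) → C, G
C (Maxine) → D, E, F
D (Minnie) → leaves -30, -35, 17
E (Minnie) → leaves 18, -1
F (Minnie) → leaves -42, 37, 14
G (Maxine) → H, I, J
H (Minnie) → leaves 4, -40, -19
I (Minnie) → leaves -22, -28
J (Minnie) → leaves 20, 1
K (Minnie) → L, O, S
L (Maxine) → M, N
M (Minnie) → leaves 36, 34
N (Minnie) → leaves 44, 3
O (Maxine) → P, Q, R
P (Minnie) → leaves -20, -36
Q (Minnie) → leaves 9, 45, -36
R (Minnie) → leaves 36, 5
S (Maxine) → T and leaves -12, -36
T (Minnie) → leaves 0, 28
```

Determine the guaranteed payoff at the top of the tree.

0

D (Minnie): min(-30, -35, 17) = -35
E (Minnie): min(18, -1) = -1
F (Minnie): min(-42, 37, 14) = -42
C (Maxine): max(-35, -1, -42) = -1
H (Minnie): min(4, -40, -19) = -40
I (Minnie): min(-22, -28) = -28
J (Minnie): min(20, 1) = 1
G (Maxine): max(-40, -28, 1) = 1
B (Minnie): min(-1, 1) = -1
M (Minnie): min(36, 34) = 34
N (Minnie): min(44, 3) = 3
L (Maxine): max(34, 3) = 34
P (Minnie): min(-20, -36) = -36
Q (Minnie): min(9, 45, -36) = -36
R (Minnie): min(36, 5) = 5
O (Maxine): max(-36, -36, 5) = 5
T (Minnie): min(0, 28) = 0
S (Maxine): max(0, -12, -36) = 0
K (Minnie): min(34, 5, 0) = 0
Root (Maxine): max(-1, 0) = 0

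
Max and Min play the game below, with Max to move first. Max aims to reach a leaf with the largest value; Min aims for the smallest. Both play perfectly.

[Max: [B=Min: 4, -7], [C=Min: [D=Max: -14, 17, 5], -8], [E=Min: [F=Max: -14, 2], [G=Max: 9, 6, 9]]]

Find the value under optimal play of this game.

2

B (Min): min(4, -7) = -7
D (Max): max(-14, 17, 5) = 17
C (Min): min(17, -8) = -8
F (Max): max(-14, 2) = 2
G (Max): max(9, 6, 9) = 9
E (Min): min(2, 9) = 2
Root (Max): max(-7, -8, 2) = 2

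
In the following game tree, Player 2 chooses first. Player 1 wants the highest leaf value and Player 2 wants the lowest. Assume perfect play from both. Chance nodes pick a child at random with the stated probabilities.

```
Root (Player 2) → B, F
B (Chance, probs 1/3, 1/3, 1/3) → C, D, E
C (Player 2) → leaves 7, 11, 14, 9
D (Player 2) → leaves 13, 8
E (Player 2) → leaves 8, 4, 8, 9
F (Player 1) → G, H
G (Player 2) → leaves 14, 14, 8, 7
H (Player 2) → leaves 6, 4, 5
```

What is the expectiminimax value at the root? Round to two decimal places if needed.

C (Player 2): min(7, 11, 14, 9) = 7
D (Player 2): min(13, 8) = 8
E (Player 2): min(8, 4, 8, 9) = 4
B (Chance): 1/3·7 + 1/3·8 + 1/3·4 = 6.33
G (Player 2): min(14, 14, 8, 7) = 7
H (Player 2): min(6, 4, 5) = 4
F (Player 1): max(7, 4) = 7
Root (Player 2): min(6.33, 7) = 6.33

6.33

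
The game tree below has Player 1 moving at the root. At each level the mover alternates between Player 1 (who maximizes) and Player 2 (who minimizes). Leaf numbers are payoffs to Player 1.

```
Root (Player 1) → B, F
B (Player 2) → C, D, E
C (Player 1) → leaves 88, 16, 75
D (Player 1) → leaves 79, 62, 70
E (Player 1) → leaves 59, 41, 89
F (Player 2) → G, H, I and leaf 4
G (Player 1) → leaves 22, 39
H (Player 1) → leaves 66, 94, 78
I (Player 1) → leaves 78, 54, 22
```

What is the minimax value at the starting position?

79

C (Player 1): max(88, 16, 75) = 88
D (Player 1): max(79, 62, 70) = 79
E (Player 1): max(59, 41, 89) = 89
B (Player 2): min(88, 79, 89) = 79
G (Player 1): max(22, 39) = 39
H (Player 1): max(66, 94, 78) = 94
I (Player 1): max(78, 54, 22) = 78
F (Player 2): min(39, 94, 78, 4) = 4
Root (Player 1): max(79, 4) = 79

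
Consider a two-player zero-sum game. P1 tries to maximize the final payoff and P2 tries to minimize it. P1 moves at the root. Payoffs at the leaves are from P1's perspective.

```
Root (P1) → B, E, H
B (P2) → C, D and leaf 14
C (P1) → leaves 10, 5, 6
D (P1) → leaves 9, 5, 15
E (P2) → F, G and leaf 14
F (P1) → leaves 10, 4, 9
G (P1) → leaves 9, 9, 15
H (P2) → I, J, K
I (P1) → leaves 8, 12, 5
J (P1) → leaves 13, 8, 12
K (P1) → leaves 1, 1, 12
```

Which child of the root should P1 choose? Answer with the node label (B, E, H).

C (P1): max(10, 5, 6) = 10
D (P1): max(9, 5, 15) = 15
B (P2): min(10, 15, 14) = 10
F (P1): max(10, 4, 9) = 10
G (P1): max(9, 9, 15) = 15
E (P2): min(10, 15, 14) = 10
I (P1): max(8, 12, 5) = 12
J (P1): max(13, 8, 12) = 13
K (P1): max(1, 1, 12) = 12
H (P2): min(12, 13, 12) = 12
Root (P1): max(10, 10, 12) = 12
P1 picks the child with the highest value: H (value 12).

H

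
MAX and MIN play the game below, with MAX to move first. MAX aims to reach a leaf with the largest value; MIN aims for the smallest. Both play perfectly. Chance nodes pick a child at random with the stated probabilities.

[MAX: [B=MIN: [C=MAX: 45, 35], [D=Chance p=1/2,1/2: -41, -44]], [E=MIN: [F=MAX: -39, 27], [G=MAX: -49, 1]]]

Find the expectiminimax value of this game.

C (MAX): max(45, 35) = 45
D (Chance): 1/2·-41 + 1/2·-44 = -42.5
B (MIN): min(45, -42.5) = -42.5
F (MAX): max(-39, 27) = 27
G (MAX): max(-49, 1) = 1
E (MIN): min(27, 1) = 1
Root (MAX): max(-42.5, 1) = 1

1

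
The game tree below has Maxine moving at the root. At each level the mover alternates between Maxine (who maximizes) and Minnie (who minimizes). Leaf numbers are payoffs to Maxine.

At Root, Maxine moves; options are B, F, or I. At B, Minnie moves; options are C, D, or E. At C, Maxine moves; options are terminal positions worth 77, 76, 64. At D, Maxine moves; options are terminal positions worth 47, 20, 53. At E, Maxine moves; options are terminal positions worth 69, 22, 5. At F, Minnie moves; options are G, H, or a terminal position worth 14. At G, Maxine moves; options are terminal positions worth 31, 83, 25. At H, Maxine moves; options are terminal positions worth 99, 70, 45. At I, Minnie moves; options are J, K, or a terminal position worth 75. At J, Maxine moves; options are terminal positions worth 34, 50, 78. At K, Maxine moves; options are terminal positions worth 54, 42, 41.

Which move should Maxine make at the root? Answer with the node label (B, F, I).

I

C (Maxine): max(77, 76, 64) = 77
D (Maxine): max(47, 20, 53) = 53
E (Maxine): max(69, 22, 5) = 69
B (Minnie): min(77, 53, 69) = 53
G (Maxine): max(31, 83, 25) = 83
H (Maxine): max(99, 70, 45) = 99
F (Minnie): min(83, 99, 14) = 14
J (Maxine): max(34, 50, 78) = 78
K (Maxine): max(54, 42, 41) = 54
I (Minnie): min(78, 54, 75) = 54
Root (Maxine): max(53, 14, 54) = 54
Maxine picks the child with the highest value: I (value 54).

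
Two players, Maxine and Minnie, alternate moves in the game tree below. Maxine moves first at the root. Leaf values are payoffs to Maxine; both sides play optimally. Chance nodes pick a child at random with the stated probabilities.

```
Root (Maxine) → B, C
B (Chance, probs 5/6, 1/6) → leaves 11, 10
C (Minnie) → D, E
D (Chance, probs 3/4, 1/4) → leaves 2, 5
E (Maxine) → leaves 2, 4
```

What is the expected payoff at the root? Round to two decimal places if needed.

10.83

B (Chance): 5/6·11 + 1/6·10 = 10.83
D (Chance): 3/4·2 + 1/4·5 = 2.75
E (Maxine): max(2, 4) = 4
C (Minnie): min(2.75, 4) = 2.75
Root (Maxine): max(10.83, 2.75) = 10.83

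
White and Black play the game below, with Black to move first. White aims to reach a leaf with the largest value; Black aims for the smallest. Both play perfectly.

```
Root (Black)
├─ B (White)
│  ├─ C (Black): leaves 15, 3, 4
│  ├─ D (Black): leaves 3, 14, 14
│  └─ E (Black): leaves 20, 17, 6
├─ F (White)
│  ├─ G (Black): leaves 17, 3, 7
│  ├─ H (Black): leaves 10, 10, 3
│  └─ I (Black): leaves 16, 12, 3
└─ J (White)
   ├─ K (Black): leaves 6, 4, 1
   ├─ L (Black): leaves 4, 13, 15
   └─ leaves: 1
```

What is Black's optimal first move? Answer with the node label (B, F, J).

F

C (Black): min(15, 3, 4) = 3
D (Black): min(3, 14, 14) = 3
E (Black): min(20, 17, 6) = 6
B (White): max(3, 3, 6) = 6
G (Black): min(17, 3, 7) = 3
H (Black): min(10, 10, 3) = 3
I (Black): min(16, 12, 3) = 3
F (White): max(3, 3, 3) = 3
K (Black): min(6, 4, 1) = 1
L (Black): min(4, 13, 15) = 4
J (White): max(1, 4, 1) = 4
Root (Black): min(6, 3, 4) = 3
Black picks the child with the lowest value: F (value 3).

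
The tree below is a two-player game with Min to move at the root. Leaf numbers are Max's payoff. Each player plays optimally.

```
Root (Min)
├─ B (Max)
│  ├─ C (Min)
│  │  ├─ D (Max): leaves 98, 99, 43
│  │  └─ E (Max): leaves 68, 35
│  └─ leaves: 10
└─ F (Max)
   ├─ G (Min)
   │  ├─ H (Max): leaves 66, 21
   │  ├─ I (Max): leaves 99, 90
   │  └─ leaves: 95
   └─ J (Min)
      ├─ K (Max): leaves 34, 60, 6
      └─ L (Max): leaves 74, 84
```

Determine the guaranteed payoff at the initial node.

66

D (Max): max(98, 99, 43) = 99
E (Max): max(68, 35) = 68
C (Min): min(99, 68) = 68
B (Max): max(68, 10) = 68
H (Max): max(66, 21) = 66
I (Max): max(99, 90) = 99
G (Min): min(66, 99, 95) = 66
K (Max): max(34, 60, 6) = 60
L (Max): max(74, 84) = 84
J (Min): min(60, 84) = 60
F (Max): max(66, 60) = 66
Root (Min): min(68, 66) = 66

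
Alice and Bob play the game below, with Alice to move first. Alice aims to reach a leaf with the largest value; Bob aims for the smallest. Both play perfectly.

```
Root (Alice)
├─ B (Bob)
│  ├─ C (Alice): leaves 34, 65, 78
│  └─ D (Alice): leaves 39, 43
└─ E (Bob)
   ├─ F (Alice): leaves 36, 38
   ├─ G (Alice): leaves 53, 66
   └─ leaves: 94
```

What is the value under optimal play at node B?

C: max(34, 65, 78) = 78
D: max(39, 43) = 43
B: min(78, 43) = 43

43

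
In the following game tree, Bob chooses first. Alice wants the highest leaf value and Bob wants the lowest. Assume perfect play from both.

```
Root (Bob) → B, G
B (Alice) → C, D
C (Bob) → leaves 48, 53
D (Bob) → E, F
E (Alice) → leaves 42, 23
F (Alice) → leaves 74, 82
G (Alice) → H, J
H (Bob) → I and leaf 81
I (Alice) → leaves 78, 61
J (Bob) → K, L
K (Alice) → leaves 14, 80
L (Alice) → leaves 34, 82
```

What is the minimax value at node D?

E: max(42, 23) = 42
F: max(74, 82) = 82
D: min(42, 82) = 42

42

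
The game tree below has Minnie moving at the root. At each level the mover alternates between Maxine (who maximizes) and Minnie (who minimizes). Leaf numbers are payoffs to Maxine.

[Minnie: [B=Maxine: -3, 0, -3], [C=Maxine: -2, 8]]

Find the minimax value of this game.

0

B (Maxine): max(-3, 0, -3) = 0
C (Maxine): max(-2, 8) = 8
Root (Minnie): min(0, 8) = 0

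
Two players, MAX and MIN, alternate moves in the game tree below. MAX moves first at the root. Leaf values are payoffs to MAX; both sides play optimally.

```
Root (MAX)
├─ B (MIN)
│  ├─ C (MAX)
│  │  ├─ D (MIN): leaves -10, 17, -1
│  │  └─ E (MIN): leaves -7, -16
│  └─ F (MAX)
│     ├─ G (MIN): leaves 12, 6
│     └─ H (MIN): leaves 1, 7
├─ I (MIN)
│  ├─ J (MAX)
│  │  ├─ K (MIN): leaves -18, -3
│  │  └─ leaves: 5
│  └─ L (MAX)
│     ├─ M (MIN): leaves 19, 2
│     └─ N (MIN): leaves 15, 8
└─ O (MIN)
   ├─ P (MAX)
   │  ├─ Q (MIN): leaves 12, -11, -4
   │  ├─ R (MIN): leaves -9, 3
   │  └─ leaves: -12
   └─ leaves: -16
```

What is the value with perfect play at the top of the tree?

5

D (MIN): min(-10, 17, -1) = -10
E (MIN): min(-7, -16) = -16
C (MAX): max(-10, -16) = -10
G (MIN): min(12, 6) = 6
H (MIN): min(1, 7) = 1
F (MAX): max(6, 1) = 6
B (MIN): min(-10, 6) = -10
K (MIN): min(-18, -3) = -18
J (MAX): max(-18, 5) = 5
M (MIN): min(19, 2) = 2
N (MIN): min(15, 8) = 8
L (MAX): max(2, 8) = 8
I (MIN): min(5, 8) = 5
Q (MIN): min(12, -11, -4) = -11
R (MIN): min(-9, 3) = -9
P (MAX): max(-11, -9, -12) = -9
O (MIN): min(-9, -16) = -16
Root (MAX): max(-10, 5, -16) = 5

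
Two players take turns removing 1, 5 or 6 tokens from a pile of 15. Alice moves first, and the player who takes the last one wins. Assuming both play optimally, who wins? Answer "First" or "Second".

Positions where the player to move wins (W) vs loses (L):
i:   0  1  2  3  4  5  6  7  8  9 10 11 12 13 14 15
     L  W  L  W  L  W  W  W  W  W  W  L  W  L  W  L
Position 15 is L, so the second player wins.

Second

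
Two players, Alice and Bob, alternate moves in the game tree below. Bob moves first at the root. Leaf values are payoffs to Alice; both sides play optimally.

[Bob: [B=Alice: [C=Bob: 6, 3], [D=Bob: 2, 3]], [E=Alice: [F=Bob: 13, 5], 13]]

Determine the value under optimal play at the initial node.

3

C (Bob): min(6, 3) = 3
D (Bob): min(2, 3) = 2
B (Alice): max(3, 2) = 3
F (Bob): min(13, 5) = 5
E (Alice): max(5, 13) = 13
Root (Bob): min(3, 13) = 3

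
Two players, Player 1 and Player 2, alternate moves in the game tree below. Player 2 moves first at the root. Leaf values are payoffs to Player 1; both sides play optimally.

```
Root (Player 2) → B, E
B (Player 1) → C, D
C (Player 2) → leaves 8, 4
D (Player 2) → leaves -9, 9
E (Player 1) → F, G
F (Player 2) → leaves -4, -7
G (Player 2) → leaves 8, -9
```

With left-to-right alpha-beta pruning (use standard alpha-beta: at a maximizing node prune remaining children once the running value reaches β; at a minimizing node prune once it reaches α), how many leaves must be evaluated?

7

C [α=-∞,β=+∞]: v=4
D [α=4,β=+∞]: v=-9 after child 1 ≤ α → α-cutoff, skip 1
B [α=-∞,β=+∞]: v=4
F [α=-∞,β=4]: v=-7
G [α=-7,β=4]: v=-9
E [α=-∞,β=4]: v=-7
Root [α=-∞,β=+∞]: v=-7
Leaves evaluated: 7 of 8.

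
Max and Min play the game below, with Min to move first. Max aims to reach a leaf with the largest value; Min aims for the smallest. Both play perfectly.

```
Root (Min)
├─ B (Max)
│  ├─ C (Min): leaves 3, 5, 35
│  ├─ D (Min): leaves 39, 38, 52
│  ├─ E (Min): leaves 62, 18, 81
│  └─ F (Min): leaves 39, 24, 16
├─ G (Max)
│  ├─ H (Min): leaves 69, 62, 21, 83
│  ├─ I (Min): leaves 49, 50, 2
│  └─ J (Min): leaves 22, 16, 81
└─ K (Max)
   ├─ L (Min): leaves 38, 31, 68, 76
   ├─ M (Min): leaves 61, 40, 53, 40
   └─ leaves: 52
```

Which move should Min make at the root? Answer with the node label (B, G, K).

G

C (Min): min(3, 5, 35) = 3
D (Min): min(39, 38, 52) = 38
E (Min): min(62, 18, 81) = 18
F (Min): min(39, 24, 16) = 16
B (Max): max(3, 38, 18, 16) = 38
H (Min): min(69, 62, 21, 83) = 21
I (Min): min(49, 50, 2) = 2
J (Min): min(22, 16, 81) = 16
G (Max): max(21, 2, 16) = 21
L (Min): min(38, 31, 68, 76) = 31
M (Min): min(61, 40, 53, 40) = 40
K (Max): max(31, 40, 52) = 52
Root (Min): min(38, 21, 52) = 21
Min picks the child with the lowest value: G (value 21).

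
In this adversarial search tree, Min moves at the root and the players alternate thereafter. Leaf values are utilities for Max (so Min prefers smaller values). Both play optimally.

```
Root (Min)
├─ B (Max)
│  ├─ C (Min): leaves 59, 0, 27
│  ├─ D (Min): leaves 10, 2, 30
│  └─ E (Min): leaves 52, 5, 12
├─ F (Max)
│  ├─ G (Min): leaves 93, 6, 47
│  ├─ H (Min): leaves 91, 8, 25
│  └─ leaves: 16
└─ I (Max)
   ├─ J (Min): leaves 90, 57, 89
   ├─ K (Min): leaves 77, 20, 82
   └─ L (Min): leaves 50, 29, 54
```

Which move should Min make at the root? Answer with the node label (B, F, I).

C (Min): min(59, 0, 27) = 0
D (Min): min(10, 2, 30) = 2
E (Min): min(52, 5, 12) = 5
B (Max): max(0, 2, 5) = 5
G (Min): min(93, 6, 47) = 6
H (Min): min(91, 8, 25) = 8
F (Max): max(6, 8, 16) = 16
J (Min): min(90, 57, 89) = 57
K (Min): min(77, 20, 82) = 20
L (Min): min(50, 29, 54) = 29
I (Max): max(57, 20, 29) = 57
Root (Min): min(5, 16, 57) = 5
Min picks the child with the lowest value: B (value 5).

B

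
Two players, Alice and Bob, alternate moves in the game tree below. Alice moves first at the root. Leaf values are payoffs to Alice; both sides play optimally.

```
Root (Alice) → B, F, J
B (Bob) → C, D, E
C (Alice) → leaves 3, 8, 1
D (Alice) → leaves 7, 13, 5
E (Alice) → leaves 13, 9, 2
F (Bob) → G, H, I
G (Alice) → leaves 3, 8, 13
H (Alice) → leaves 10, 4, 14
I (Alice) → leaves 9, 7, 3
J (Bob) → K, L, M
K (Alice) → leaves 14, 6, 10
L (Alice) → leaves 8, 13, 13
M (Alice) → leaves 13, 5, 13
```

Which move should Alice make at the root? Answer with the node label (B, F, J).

C (Alice): max(3, 8, 1) = 8
D (Alice): max(7, 13, 5) = 13
E (Alice): max(13, 9, 2) = 13
B (Bob): min(8, 13, 13) = 8
G (Alice): max(3, 8, 13) = 13
H (Alice): max(10, 4, 14) = 14
I (Alice): max(9, 7, 3) = 9
F (Bob): min(13, 14, 9) = 9
K (Alice): max(14, 6, 10) = 14
L (Alice): max(8, 13, 13) = 13
M (Alice): max(13, 5, 13) = 13
J (Bob): min(14, 13, 13) = 13
Root (Alice): max(8, 9, 13) = 13
Alice picks the child with the highest value: J (value 13).

J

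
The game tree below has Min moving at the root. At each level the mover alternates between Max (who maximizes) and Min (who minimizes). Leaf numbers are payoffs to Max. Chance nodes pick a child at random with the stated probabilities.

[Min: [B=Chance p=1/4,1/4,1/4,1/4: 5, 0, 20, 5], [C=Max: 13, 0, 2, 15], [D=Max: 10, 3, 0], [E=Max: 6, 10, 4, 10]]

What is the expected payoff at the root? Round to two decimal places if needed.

B (Chance): 1/4·5 + 1/4·0 + 1/4·20 + 1/4·5 = 7.5
C (Max): max(13, 0, 2, 15) = 15
D (Max): max(10, 3, 0) = 10
E (Max): max(6, 10, 4, 10) = 10
Root (Min): min(7.5, 15, 10, 10) = 7.5

7.5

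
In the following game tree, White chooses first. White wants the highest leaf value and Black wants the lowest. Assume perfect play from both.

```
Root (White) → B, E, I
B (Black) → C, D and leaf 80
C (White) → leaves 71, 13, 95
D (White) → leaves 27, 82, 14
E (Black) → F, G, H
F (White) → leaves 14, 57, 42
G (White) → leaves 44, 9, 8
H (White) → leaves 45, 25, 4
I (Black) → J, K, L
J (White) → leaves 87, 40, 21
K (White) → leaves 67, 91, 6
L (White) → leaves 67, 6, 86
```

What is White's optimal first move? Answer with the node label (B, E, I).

C (White): max(71, 13, 95) = 95
D (White): max(27, 82, 14) = 82
B (Black): min(95, 82, 80) = 80
F (White): max(14, 57, 42) = 57
G (White): max(44, 9, 8) = 44
H (White): max(45, 25, 4) = 45
E (Black): min(57, 44, 45) = 44
J (White): max(87, 40, 21) = 87
K (White): max(67, 91, 6) = 91
L (White): max(67, 6, 86) = 86
I (Black): min(87, 91, 86) = 86
Root (White): max(80, 44, 86) = 86
White picks the child with the highest value: I (value 86).

I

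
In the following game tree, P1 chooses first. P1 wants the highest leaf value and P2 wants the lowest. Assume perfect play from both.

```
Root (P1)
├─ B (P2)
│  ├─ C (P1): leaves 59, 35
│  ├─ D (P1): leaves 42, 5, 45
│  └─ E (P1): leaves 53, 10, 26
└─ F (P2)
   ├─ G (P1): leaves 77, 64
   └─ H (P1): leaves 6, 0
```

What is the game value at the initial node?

C (P1): max(59, 35) = 59
D (P1): max(42, 5, 45) = 45
E (P1): max(53, 10, 26) = 53
B (P2): min(59, 45, 53) = 45
G (P1): max(77, 64) = 77
H (P1): max(6, 0) = 6
F (P2): min(77, 6) = 6
Root (P1): max(45, 6) = 45

45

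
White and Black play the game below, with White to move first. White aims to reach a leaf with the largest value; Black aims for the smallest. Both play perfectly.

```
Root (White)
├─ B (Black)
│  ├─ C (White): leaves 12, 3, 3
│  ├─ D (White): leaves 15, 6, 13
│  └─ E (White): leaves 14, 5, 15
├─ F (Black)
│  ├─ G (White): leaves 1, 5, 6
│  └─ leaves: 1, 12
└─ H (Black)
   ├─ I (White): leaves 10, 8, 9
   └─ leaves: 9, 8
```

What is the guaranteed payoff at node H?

8

I: max(10, 8, 9) = 10
H: min(10, 9, 8) = 8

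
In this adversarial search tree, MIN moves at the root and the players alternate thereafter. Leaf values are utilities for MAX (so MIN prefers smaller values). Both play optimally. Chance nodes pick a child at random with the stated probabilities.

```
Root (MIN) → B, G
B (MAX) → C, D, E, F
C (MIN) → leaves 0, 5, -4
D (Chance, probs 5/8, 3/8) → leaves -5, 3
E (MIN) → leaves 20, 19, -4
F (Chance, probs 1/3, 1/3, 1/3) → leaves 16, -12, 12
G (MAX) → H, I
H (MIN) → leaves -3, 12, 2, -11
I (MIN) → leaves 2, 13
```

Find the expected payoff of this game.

2

C (MIN): min(0, 5, -4) = -4
D (Chance): 5/8·-5 + 3/8·3 = -2
E (MIN): min(20, 19, -4) = -4
F (Chance): 1/3·16 + 1/3·-12 + 1/3·12 = 5.33
B (MAX): max(-4, -2, -4, 5.33) = 5.33
H (MIN): min(-3, 12, 2, -11) = -11
I (MIN): min(2, 13) = 2
G (MAX): max(-11, 2) = 2
Root (MIN): min(5.33, 2) = 2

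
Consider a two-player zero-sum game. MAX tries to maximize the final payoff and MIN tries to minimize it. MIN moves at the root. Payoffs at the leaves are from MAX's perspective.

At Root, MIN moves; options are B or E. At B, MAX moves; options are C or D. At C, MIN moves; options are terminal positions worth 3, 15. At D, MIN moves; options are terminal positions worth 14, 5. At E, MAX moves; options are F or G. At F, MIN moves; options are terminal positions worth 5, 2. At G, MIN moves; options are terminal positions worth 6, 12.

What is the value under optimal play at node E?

6

F: min(5, 2) = 2
G: min(6, 12) = 6
E: max(2, 6) = 6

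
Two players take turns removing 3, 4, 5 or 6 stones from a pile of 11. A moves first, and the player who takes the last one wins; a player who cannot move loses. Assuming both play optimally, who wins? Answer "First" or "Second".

Second

Positions where the player to move wins (W) vs loses (L):
i:   0  1  2  3  4  5  6  7  8  9 10 11
     L  L  L  W  W  W  W  W  W  L  L  L
Position 11 is L, so the second player wins.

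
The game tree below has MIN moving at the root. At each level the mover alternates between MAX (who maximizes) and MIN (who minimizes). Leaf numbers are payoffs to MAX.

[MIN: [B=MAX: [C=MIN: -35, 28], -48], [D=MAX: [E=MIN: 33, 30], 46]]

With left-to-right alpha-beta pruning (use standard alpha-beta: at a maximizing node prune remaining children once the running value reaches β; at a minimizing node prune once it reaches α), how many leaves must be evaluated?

C [α=-∞,β=+∞]: v=-35
B [α=-∞,β=+∞]: v=-35
E [α=-∞,β=-35]: v=30
D [α=-∞,β=-35]: v=30 after child 1 ≥ β → β-cutoff, skip 1
Root [α=-∞,β=+∞]: v=-35
Leaves evaluated: 5 of 6.

5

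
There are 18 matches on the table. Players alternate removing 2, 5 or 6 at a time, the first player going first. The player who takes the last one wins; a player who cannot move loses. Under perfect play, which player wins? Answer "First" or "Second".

Compute winning (W) and losing (L) positions by backward induction:
i:   0  1  2  3  4  5  6  7  8  9 10 11 12 13 14 15 16 17 18
     L  L  W  W  L  W  W  W  L  W  W  L  L  W  W  L  W  W  W
Position 18 is W, so the first player wins.

First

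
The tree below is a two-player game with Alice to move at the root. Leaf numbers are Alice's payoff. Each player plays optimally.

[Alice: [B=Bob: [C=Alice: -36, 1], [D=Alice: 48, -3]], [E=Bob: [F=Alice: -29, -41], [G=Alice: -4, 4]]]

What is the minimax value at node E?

F: max(-29, -41) = -29
G: max(-4, 4) = 4
E: min(-29, 4) = -29

-29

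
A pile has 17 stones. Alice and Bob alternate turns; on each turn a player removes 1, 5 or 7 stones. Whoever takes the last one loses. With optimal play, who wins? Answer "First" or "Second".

i:   0  1  2  3  4  5  6  7  8  9 10 11 12 13 14 15 16 17
     W  L  W  L  W  L  W  L  W  L  W  L  W  L  W  L  W  L
Position 17 is L, so the second player wins.

Second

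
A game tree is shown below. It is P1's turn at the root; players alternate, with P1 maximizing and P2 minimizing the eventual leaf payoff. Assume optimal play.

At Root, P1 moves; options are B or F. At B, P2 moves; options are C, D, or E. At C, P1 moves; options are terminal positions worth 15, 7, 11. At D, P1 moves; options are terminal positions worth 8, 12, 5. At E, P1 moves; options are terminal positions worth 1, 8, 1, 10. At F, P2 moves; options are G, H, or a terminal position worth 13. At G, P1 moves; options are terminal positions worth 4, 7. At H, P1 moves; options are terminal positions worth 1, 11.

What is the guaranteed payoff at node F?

G: max(4, 7) = 7
H: max(1, 11) = 11
F: min(7, 11, 13) = 7

7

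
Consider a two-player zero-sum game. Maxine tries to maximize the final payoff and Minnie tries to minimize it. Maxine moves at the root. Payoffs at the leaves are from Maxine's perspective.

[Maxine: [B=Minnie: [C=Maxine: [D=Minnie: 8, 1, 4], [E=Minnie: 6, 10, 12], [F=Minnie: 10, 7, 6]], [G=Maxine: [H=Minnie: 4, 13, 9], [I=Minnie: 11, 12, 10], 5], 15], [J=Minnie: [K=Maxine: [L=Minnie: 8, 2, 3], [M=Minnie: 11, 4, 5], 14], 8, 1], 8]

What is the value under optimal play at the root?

8

D (Minnie): min(8, 1, 4) = 1
E (Minnie): min(6, 10, 12) = 6
F (Minnie): min(10, 7, 6) = 6
C (Maxine): max(1, 6, 6) = 6
H (Minnie): min(4, 13, 9) = 4
I (Minnie): min(11, 12, 10) = 10
G (Maxine): max(4, 10, 5) = 10
B (Minnie): min(6, 10, 15) = 6
L (Minnie): min(8, 2, 3) = 2
M (Minnie): min(11, 4, 5) = 4
K (Maxine): max(2, 4, 14) = 14
J (Minnie): min(14, 8, 1) = 1
Root (Maxine): max(6, 1, 8) = 8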